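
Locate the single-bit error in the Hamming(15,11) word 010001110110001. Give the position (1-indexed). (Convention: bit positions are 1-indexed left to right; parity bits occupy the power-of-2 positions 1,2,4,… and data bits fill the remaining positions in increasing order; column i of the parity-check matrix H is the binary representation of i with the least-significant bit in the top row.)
Syndrome s = H · r^T (mod 2), r = 010001110110001:
  s[0] = (101010101010101)·(010001110110001) mod 2 = 0+0+0+0+0+0+1+0+0+0+1+0+0+0+1 mod 2 = 1
  s[1] = (011001100110011)·(010001110110001) mod 2 = 0+1+0+0+0+1+1+0+0+1+1+0+0+0+1 mod 2 = 0
  s[2] = (000111100001111)·(010001110110001) mod 2 = 0+0+0+0+0+1+1+0+0+0+0+0+0+0+1 mod 2 = 1
  s[3] = (000000011111111)·(010001110110001) mod 2 = 0+0+0+0+0+0+0+1+0+1+1+0+0+0+1 mod 2 = 0
Syndrome = 1010
Column i of H is the binary representation of i, so the syndrome is the binary index of the flipped bit.
Read s = 1010 with s[0] as LSB: 1·2^0 + 0·2^1 + 1·2^2 + 0·2^3 = 5.
Error is at bit position 5.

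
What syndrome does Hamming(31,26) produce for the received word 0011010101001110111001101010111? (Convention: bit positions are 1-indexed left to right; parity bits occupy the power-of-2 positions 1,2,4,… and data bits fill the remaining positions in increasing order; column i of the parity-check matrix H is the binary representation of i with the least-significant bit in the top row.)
Syndrome s = H · r^T (mod 2), r = 0011010101001110111001101010111:
  s[0] = (1010101010101010101010101010101)·(0011010101001110111001101010111) mod 2 = 0+0+1+0+0+0+0+0+0+0+0+0+1+0+1+0+1+0+1+0+0+0+1+0+1+0+1+0+1+0+1 mod 2 = 0
  s[1] = (0110011001100110011001100110011)·(0011010101001110111001101010111) mod 2 = 0+0+1+0+0+1+0+0+0+1+0+0+0+1+1+0+0+1+1+0+0+1+1+0+0+0+1+0+0+1+1 mod 2 = 0
  s[2] = (0001111000011110000111100001111)·(0011010101001110111001101010111) mod 2 = 0+0+0+1+0+1+0+0+0+0+0+0+1+1+1+0+0+0+0+0+0+1+1+0+0+0+0+0+1+1+1 mod 2 = 0
  s[3] = (0000000111111110000000011111111)·(0011010101001110111001101010111) mod 2 = 0+0+0+0+0+0+0+1+0+1+0+0+1+1+1+0+0+0+0+0+0+0+0+0+1+0+1+0+1+1+1 mod 2 = 0
  s[4] = (0000000000000001111111111111111)·(0011010101001110111001101010111) mod 2 = 0+0+0+0+0+0+0+0+0+0+0+0+0+0+0+0+1+1+1+0+0+1+1+0+1+0+1+0+1+1+1 mod 2 = 0
Syndrome = 00000
s = 0: no error detected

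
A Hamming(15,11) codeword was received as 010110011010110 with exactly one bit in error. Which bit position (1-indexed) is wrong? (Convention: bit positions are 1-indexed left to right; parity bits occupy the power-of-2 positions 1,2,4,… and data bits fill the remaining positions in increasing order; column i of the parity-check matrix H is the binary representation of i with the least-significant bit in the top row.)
Syndrome s = H · r^T (mod 2), r = 010110011010110:
  s[0] = (101010101010101)·(010110011010110) mod 2 = 0+0+0+0+1+0+0+0+1+0+1+0+1+0+0 mod 2 = 0
  s[1] = (011001100110011)·(010110011010110) mod 2 = 0+1+0+0+0+0+0+0+0+0+1+0+0+1+0 mod 2 = 1
  s[2] = (000111100001111)·(010110011010110) mod 2 = 0+0+0+1+1+0+0+0+0+0+0+0+1+1+0 mod 2 = 0
  s[3] = (000000011111111)·(010110011010110) mod 2 = 0+0+0+0+0+0+0+1+1+0+1+0+1+1+0 mod 2 = 1
Syndrome = 0101
Column i of H is the binary representation of i, so the syndrome is the binary index of the flipped bit.
Read s = 0101 with s[0] as LSB: 0·2^0 + 1·2^1 + 0·2^2 + 1·2^3 = 10.
Error is at bit position 10.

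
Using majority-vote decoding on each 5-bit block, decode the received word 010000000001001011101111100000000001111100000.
Split into 5-bit blocks and majority-vote each:
  block 1 = 01000: 1 ones, 4 zeros → 0
  block 2 = 00000: 0 ones, 5 zeros → 0
  block 3 = 01001: 2 ones, 3 zeros → 0
  block 4 = 01110: 3 ones, 2 zeros → 1
  block 5 = 11111: 5 ones, 0 zeros → 1
  block 6 = 00000: 0 ones, 5 zeros → 0
  block 7 = 00000: 0 ones, 5 zeros → 0
  block 8 = 11111: 5 ones, 0 zeros → 1
  block 9 = 00000: 0 ones, 5 zeros → 0
Decoded = 000110010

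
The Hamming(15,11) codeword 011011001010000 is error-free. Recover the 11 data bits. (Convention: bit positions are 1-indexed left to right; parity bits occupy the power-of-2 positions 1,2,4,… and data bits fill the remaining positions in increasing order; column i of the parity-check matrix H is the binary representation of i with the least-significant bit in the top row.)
Parity bits occupy power-of-2 positions; data bits are at positions {3,5,6,7,9,10,11,12,13,14,15} (1-indexed).
Extract: c[3]=1 c[5]=1 c[6]=1 c[7]=0 c[9]=1 c[10]=0 c[11]=1 c[12]=0 c[13]=0 c[14]=0 c[15]=0
Data = 11101010000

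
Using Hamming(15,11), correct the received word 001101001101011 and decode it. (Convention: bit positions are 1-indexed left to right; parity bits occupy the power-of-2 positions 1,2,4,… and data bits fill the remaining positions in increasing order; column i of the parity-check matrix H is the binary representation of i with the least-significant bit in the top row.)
Syndrome s = H · r^T (mod 2), r = 001101001101011:
  s[0] = (101010101010101)·(001101001101011) mod 2 = 0+0+1+0+0+0+0+0+1+0+0+0+0+0+1 mod 2 = 1
  s[1] = (011001100110011)·(001101001101011) mod 2 = 0+0+1+0+0+1+0+0+0+1+0+0+0+1+1 mod 2 = 1
  s[2] = (000111100001111)·(001101001101011) mod 2 = 0+0+0+1+0+1+0+0+0+0+0+1+0+1+1 mod 2 = 1
  s[3] = (000000011111111)·(001101001101011) mod 2 = 0+0+0+0+0+0+0+0+1+1+0+1+0+1+1 mod 2 = 1
Syndrome = 1111
Column 15 of H equals this syndrome → error at bit 15 (1-indexed).
Flip bit 15: 001101001101011 → 001101001101010
Extract data bits at positions {3,5,6,7,9,10,11,12,13,14,15}: 10101101010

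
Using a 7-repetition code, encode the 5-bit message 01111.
Repeat each bit 7× and concatenate:
0→0000000  1→1111111  1→1111111  1→1111111  1→1111111
Codeword = 00000001111111111111111111111111111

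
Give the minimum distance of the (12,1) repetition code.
d_min = 12 (the only two codewords are 0…0 and 1…1, differing in all 12 positions).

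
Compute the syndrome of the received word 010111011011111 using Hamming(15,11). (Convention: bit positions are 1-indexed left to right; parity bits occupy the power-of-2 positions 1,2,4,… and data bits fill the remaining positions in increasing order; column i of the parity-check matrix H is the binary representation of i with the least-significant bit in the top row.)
Syndrome s = H · r^T (mod 2), r = 010111011011111:
  s[0] = (101010101010101)·(010111011011111) mod 2 = 0+0+0+0+1+0+0+0+1+0+1+0+1+0+1 mod 2 = 1
  s[1] = (011001100110011)·(010111011011111) mod 2 = 0+1+0+0+0+1+0+0+0+0+1+0+0+1+1 mod 2 = 1
  s[2] = (000111100001111)·(010111011011111) mod 2 = 0+0+0+1+1+1+0+0+0+0+0+1+1+1+1 mod 2 = 1
  s[3] = (000000011111111)·(010111011011111) mod 2 = 0+0+0+0+0+0+0+1+1+0+1+1+1+1+1 mod 2 = 1
Syndrome = 1111
Non-zero syndrome: error at position 15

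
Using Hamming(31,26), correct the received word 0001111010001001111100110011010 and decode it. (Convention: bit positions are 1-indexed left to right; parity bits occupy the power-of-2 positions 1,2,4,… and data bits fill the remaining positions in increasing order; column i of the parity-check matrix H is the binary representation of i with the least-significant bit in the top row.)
Syndrome s = H · r^T (mod 2), r = 0001111010001001111100110011010:
  s[0] = (1010101010101010101010101010101)·(0001111010001001111100110011010) mod 2 = 0+0+0+0+1+0+1+0+1+0+0+0+1+0+0+0+1+0+1+0+0+0+1+0+0+0+1+0+0+0+0 mod 2 = 0
  s[1] = (0110011001100110011001100110011)·(0001111010001001111100110011010) mod 2 = 0+0+0+0+0+1+1+0+0+0+0+0+0+0+0+0+0+1+1+0+0+0+1+0+0+0+1+0+0+1+0 mod 2 = 1
  s[2] = (0001111000011110000111100001111)·(0001111010001001111100110011010) mod 2 = 0+0+0+1+1+1+1+0+0+0+0+0+1+0+0+0+0+0+0+1+0+0+1+0+0+0+0+1+0+1+0 mod 2 = 1
  s[3] = (0000000111111110000000011111111)·(0001111010001001111100110011010) mod 2 = 0+0+0+0+0+0+0+0+1+0+0+0+1+0+0+0+0+0+0+0+0+0+0+1+0+0+1+1+0+1+0 mod 2 = 0
  s[4] = (0000000000000001111111111111111)·(0001111010001001111100110011010) mod 2 = 0+0+0+0+0+0+0+0+0+0+0+0+0+0+0+1+1+1+1+1+0+0+1+1+0+0+1+1+0+1+0 mod 2 = 0
Syndrome = 01100
Column 6 of H equals this syndrome → error at bit 6 (1-indexed).
Flip bit 6: 0001111010001001111100110011010 → 0001101010001001111100110011010
Extract data bits at positions {3,5,6,7,9,10,11,12,13,14,15,17,18,19,20,21,22,23,24,25,26,27,28,29,30,31}: 01011000100111100110011010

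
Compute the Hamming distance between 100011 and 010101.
XOR = 110110, count of 1s = 4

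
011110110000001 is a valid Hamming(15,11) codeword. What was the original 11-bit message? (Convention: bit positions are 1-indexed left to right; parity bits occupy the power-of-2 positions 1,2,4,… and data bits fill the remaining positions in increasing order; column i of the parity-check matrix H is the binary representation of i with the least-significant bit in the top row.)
Parity bits occupy power-of-2 positions; data bits are at positions {3,5,6,7,9,10,11,12,13,14,15} (1-indexed).
Extract: c[3]=1 c[5]=1 c[6]=0 c[7]=1 c[9]=0 c[10]=0 c[11]=0 c[12]=0 c[13]=0 c[14]=0 c[15]=1
Data = 11010000001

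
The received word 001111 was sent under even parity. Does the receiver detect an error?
Sum of received bits: 0+0+1+1+1+1 = 4; 4 mod 2 = 0. Result is 0 → no error detected.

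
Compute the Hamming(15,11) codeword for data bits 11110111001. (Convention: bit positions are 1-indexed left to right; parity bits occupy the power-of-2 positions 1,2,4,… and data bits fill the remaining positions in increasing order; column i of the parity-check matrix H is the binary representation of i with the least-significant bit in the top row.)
Codeword c = d · G (mod 2), d = 11110111001:
  c[0] = d·G[:,0] = (11110111001)·(11011010101) mod 2 = 1+1+0+1+0+0+1+0+0+0+1 mod 2 = 1
  c[1] = d·G[:,1] = (11110111001)·(10110110011) mod 2 = 1+0+1+1+0+1+1+0+0+0+1 mod 2 = 0
  c[2] = d·G[:,2] = (11110111001)·(10000000000) mod 2 = 1+0+0+0+0+0+0+0+0+0+0 mod 2 = 1
  c[3] = d·G[:,3] = (11110111001)·(01110001111) mod 2 = 0+1+1+1+0+0+0+1+0+0+1 mod 2 = 1
  c[4] = d·G[:,4] = (11110111001)·(01000000000) mod 2 = 0+1+0+0+0+0+0+0+0+0+0 mod 2 = 1
  c[5] = d·G[:,5] = (11110111001)·(00100000000) mod 2 = 0+0+1+0+0+0+0+0+0+0+0 mod 2 = 1
  c[6] = d·G[:,6] = (11110111001)·(00010000000) mod 2 = 0+0+0+1+0+0+0+0+0+0+0 mod 2 = 1
  c[7] = d·G[:,7] = (11110111001)·(00001111111) mod 2 = 0+0+0+0+0+1+1+1+0+0+1 mod 2 = 0
  c[8] = d·G[:,8] = (11110111001)·(00001000000) mod 2 = 0+0+0+0+0+0+0+0+0+0+0 mod 2 = 0
  c[9] = d·G[:,9] = (11110111001)·(00000100000) mod 2 = 0+0+0+0+0+1+0+0+0+0+0 mod 2 = 1
  c[10] = d·G[:,10] = (11110111001)·(00000010000) mod 2 = 0+0+0+0+0+0+1+0+0+0+0 mod 2 = 1
  c[11] = d·G[:,11] = (11110111001)·(00000001000) mod 2 = 0+0+0+0+0+0+0+1+0+0+0 mod 2 = 1
  c[12] = d·G[:,12] = (11110111001)·(00000000100) mod 2 = 0+0+0+0+0+0+0+0+0+0+0 mod 2 = 0
  c[13] = d·G[:,13] = (11110111001)·(00000000010) mod 2 = 0+0+0+0+0+0+0+0+0+0+0 mod 2 = 0
  c[14] = d·G[:,14] = (11110111001)·(00000000001) mod 2 = 0+0+0+0+0+0+0+0+0+0+1 mod 2 = 1
Codeword = 101111100111001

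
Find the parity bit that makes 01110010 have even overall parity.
Sum of data bits: 0+1+1+1+0+0+1+0 = 4.
4 mod 2 = 0, so parity bit = 0.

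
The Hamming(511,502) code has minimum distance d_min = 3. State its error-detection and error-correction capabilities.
Detection only: up to d_min − 1 = 2 errors.
Correction: up to ⌊(d_min − 1)/2⌋ = ⌊2/2⌋ = 1 errors.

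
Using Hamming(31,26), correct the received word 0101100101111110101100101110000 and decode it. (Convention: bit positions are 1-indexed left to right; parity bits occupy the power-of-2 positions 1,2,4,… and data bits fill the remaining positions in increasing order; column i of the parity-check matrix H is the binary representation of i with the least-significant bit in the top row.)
Syndrome s = H · r^T (mod 2), r = 0101100101111110101100101110000:
  s[0] = (1010101010101010101010101010101)·(0101100101111110101100101110000) mod 2 = 0+0+0+0+1+0+0+0+0+0+1+0+1+0+1+0+1+0+1+0+0+0+1+0+1+0+1+0+0+0+0 mod 2 = 1
  s[1] = (0110011001100110011001100110011)·(0101100101111110101100101110000) mod 2 = 0+1+0+0+0+0+0+0+0+1+1+0+0+1+1+0+0+0+1+0+0+0+1+0+0+1+1+0+0+0+0 mod 2 = 1
  s[2] = (0001111000011110000111100001111)·(0101100101111110101100101110000) mod 2 = 0+0+0+1+1+0+0+0+0+0+0+1+1+1+1+0+0+0+0+1+0+0+1+0+0+0+0+0+0+0+0 mod 2 = 0
  s[3] = (0000000111111110000000011111111)·(0101100101111110101100101110000) mod 2 = 0+0+0+0+0+0+0+1+0+1+1+1+1+1+1+0+0+0+0+0+0+0+0+0+1+1+1+0+0+0+0 mod 2 = 0
  s[4] = (0000000000000001111111111111111)·(0101100101111110101100101110000) mod 2 = 0+0+0+0+0+0+0+0+0+0+0+0+0+0+0+0+1+0+1+1+0+0+1+0+1+1+1+0+0+0+0 mod 2 = 1
Syndrome = 11001
Column 19 of H equals this syndrome → error at bit 19 (1-indexed).
Flip bit 19: 0101100101111110101100101110000 → 0101100101111110100100101110000
Extract data bits at positions {3,5,6,7,9,10,11,12,13,14,15,17,18,19,20,21,22,23,24,25,26,27,28,29,30,31}: 01000111111100100101110000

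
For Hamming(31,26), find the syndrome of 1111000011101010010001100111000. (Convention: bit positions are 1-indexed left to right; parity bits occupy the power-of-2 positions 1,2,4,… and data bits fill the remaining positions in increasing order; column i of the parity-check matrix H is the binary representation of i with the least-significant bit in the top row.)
Syndrome s = H · r^T (mod 2), r = 1111000011101010010001100111000:
  s[0] = (1010101010101010101010101010101)·(1111000011101010010001100111000) mod 2 = 1+0+1+0+0+0+0+0+1+0+1+0+1+0+1+0+0+0+0+0+0+0+1+0+0+0+1+0+0+0+0 mod 2 = 0
  s[1] = (0110011001100110011001100110011)·(1111000011101010010001100111000) mod 2 = 0+1+1+0+0+0+0+0+0+1+1+0+0+0+1+0+0+1+0+0+0+1+1+0+0+1+1+0+0+0+0 mod 2 = 0
  s[2] = (0001111000011110000111100001111)·(1111000011101010010001100111000) mod 2 = 0+0+0+1+0+0+0+0+0+0+0+0+1+0+1+0+0+0+0+0+0+1+1+0+0+0+0+1+0+0+0 mod 2 = 0
  s[3] = (0000000111111110000000011111111)·(1111000011101010010001100111000) mod 2 = 0+0+0+0+0+0+0+0+1+1+1+0+1+0+1+0+0+0+0+0+0+0+0+0+0+1+1+1+0+0+0 mod 2 = 0
  s[4] = (0000000000000001111111111111111)·(1111000011101010010001100111000) mod 2 = 0+0+0+0+0+0+0+0+0+0+0+0+0+0+0+0+0+1+0+0+0+1+1+0+0+1+1+1+0+0+0 mod 2 = 0
Syndrome = 00000
s = 0: no error detected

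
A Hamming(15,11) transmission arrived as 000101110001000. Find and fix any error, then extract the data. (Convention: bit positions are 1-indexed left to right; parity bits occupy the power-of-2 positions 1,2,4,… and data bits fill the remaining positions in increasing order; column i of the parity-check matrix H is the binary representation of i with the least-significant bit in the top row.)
Syndrome s = H · r^T (mod 2), r = 000101110001000:
  s[0] = (101010101010101)·(000101110001000) mod 2 = 0+0+0+0+0+0+1+0+0+0+0+0+0+0+0 mod 2 = 1
  s[1] = (011001100110011)·(000101110001000) mod 2 = 0+0+0+0+0+1+1+0+0+0+0+0+0+0+0 mod 2 = 0
  s[2] = (000111100001111)·(000101110001000) mod 2 = 0+0+0+1+0+1+1+0+0+0+0+1+0+0+0 mod 2 = 0
  s[3] = (000000011111111)·(000101110001000) mod 2 = 0+0+0+0+0+0+0+1+0+0+0+1+0+0+0 mod 2 = 0
Syndrome = 1000
Column 1 of H equals this syndrome → error at bit 1 (1-indexed).
Flip bit 1: 000101110001000 → 100101110001000
Extract data bits at positions {3,5,6,7,9,10,11,12,13,14,15}: 00110001000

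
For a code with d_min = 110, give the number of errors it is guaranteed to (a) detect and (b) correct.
(a) Detection requires d_min ≥ e+1, so e ≤ d_min − 1 = 109.
(b) Correction requires d_min ≥ 2t+1, so t ≤ ⌊(d_min − 1)/2⌋ = ⌊109/2⌋ = 54.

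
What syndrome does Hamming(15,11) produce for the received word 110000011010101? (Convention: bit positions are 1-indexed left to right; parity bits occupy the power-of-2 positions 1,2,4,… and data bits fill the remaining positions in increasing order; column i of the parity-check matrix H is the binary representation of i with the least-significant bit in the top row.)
Syndrome s = H · r^T (mod 2), r = 110000011010101:
  s[0] = (101010101010101)·(110000011010101) mod 2 = 1+0+0+0+0+0+0+0+1+0+1+0+1+0+1 mod 2 = 1
  s[1] = (011001100110011)·(110000011010101) mod 2 = 0+1+0+0+0+0+0+0+0+0+1+0+0+0+1 mod 2 = 1
  s[2] = (000111100001111)·(110000011010101) mod 2 = 0+0+0+0+0+0+0+0+0+0+0+0+1+0+1 mod 2 = 0
  s[3] = (000000011111111)·(110000011010101) mod 2 = 0+0+0+0+0+0+0+1+1+0+1+0+1+0+1 mod 2 = 1
Syndrome = 1101
Non-zero syndrome: error at position 11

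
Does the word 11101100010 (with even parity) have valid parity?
Sum of all bits: 1+1+1+0+1+1+0+0+0+1+0 = 6; 6 mod 2 = 0. Result is 0 → valid parity.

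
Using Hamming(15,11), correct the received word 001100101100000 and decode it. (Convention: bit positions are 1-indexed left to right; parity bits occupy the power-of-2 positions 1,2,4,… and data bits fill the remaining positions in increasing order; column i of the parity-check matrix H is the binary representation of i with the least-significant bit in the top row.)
Syndrome s = H · r^T (mod 2), r = 001100101100000:
  s[0] = (101010101010101)·(001100101100000) mod 2 = 0+0+1+0+0+0+1+0+1+0+0+0+0+0+0 mod 2 = 1
  s[1] = (011001100110011)·(001100101100000) mod 2 = 0+0+1+0+0+0+1+0+0+1+0+0+0+0+0 mod 2 = 1
  s[2] = (000111100001111)·(001100101100000) mod 2 = 0+0+0+1+0+0+1+0+0+0+0+0+0+0+0 mod 2 = 0
  s[3] = (000000011111111)·(001100101100000) mod 2 = 0+0+0+0+0+0+0+0+1+1+0+0+0+0+0 mod 2 = 0
Syndrome = 1100
Column 3 of H equals this syndrome → error at bit 3 (1-indexed).
Flip bit 3: 001100101100000 → 000100101100000
Extract data bits at positions {3,5,6,7,9,10,11,12,13,14,15}: 00011100000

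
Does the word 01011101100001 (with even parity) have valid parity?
Sum of all bits: 0+1+0+1+1+1+0+1+1+0+0+0+0+1 = 7; 7 mod 2 = 1. Result is 1 → parity error detected.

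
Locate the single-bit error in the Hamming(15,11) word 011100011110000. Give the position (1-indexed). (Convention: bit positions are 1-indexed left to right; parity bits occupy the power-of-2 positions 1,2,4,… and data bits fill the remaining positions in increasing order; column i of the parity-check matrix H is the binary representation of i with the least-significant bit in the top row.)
Syndrome s = H · r^T (mod 2), r = 011100011110000:
  s[0] = (101010101010101)·(011100011110000) mod 2 = 0+0+1+0+0+0+0+0+1+0+1+0+0+0+0 mod 2 = 1
  s[1] = (011001100110011)·(011100011110000) mod 2 = 0+1+1+0+0+0+0+0+0+1+1+0+0+0+0 mod 2 = 0
  s[2] = (000111100001111)·(011100011110000) mod 2 = 0+0+0+1+0+0+0+0+0+0+0+0+0+0+0 mod 2 = 1
  s[3] = (000000011111111)·(011100011110000) mod 2 = 0+0+0+0+0+0+0+1+1+1+1+0+0+0+0 mod 2 = 0
Syndrome = 1010
Column i of H is the binary representation of i, so the syndrome is the binary index of the flipped bit.
Read s = 1010 with s[0] as LSB: 1·2^0 + 0·2^1 + 1·2^2 + 0·2^3 = 5.
Error is at bit position 5.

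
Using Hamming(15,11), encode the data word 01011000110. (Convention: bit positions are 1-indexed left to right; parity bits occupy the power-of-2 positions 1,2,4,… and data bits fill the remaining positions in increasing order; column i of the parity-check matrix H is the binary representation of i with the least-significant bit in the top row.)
Codeword c = d · G (mod 2), d = 01011000110:
  c[0] = d·G[:,0] = (01011000110)·(11011010101) mod 2 = 0+1+0+1+1+0+0+0+1+0+0 mod 2 = 0
  c[1] = d·G[:,1] = (01011000110)·(10110110011) mod 2 = 0+0+0+1+0+0+0+0+0+1+0 mod 2 = 0
  c[2] = d·G[:,2] = (01011000110)·(10000000000) mod 2 = 0+0+0+0+0+0+0+0+0+0+0 mod 2 = 0
  c[3] = d·G[:,3] = (01011000110)·(01110001111) mod 2 = 0+1+0+1+0+0+0+0+1+1+0 mod 2 = 0
  c[4] = d·G[:,4] = (01011000110)·(01000000000) mod 2 = 0+1+0+0+0+0+0+0+0+0+0 mod 2 = 1
  c[5] = d·G[:,5] = (01011000110)·(00100000000) mod 2 = 0+0+0+0+0+0+0+0+0+0+0 mod 2 = 0
  c[6] = d·G[:,6] = (01011000110)·(00010000000) mod 2 = 0+0+0+1+0+0+0+0+0+0+0 mod 2 = 1
  c[7] = d·G[:,7] = (01011000110)·(00001111111) mod 2 = 0+0+0+0+1+0+0+0+1+1+0 mod 2 = 1
  c[8] = d·G[:,8] = (01011000110)·(00001000000) mod 2 = 0+0+0+0+1+0+0+0+0+0+0 mod 2 = 1
  c[9] = d·G[:,9] = (01011000110)·(00000100000) mod 2 = 0+0+0+0+0+0+0+0+0+0+0 mod 2 = 0
  c[10] = d·G[:,10] = (01011000110)·(00000010000) mod 2 = 0+0+0+0+0+0+0+0+0+0+0 mod 2 = 0
  c[11] = d·G[:,11] = (01011000110)·(00000001000) mod 2 = 0+0+0+0+0+0+0+0+0+0+0 mod 2 = 0
  c[12] = d·G[:,12] = (01011000110)·(00000000100) mod 2 = 0+0+0+0+0+0+0+0+1+0+0 mod 2 = 1
  c[13] = d·G[:,13] = (01011000110)·(00000000010) mod 2 = 0+0+0+0+0+0+0+0+0+1+0 mod 2 = 1
  c[14] = d·G[:,14] = (01011000110)·(00000000001) mod 2 = 0+0+0+0+0+0+0+0+0+0+0 mod 2 = 0
Codeword = 000010111000110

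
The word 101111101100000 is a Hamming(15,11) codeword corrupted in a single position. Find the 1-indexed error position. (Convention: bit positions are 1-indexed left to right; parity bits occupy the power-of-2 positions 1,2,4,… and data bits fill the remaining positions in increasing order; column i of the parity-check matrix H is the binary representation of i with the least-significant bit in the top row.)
Syndrome s = H · r^T (mod 2), r = 101111101100000:
  s[0] = (101010101010101)·(101111101100000) mod 2 = 1+0+1+0+1+0+1+0+1+0+0+0+0+0+0 mod 2 = 1
  s[1] = (011001100110011)·(101111101100000) mod 2 = 0+0+1+0+0+1+1+0+0+1+0+0+0+0+0 mod 2 = 0
  s[2] = (000111100001111)·(101111101100000) mod 2 = 0+0+0+1+1+1+1+0+0+0+0+0+0+0+0 mod 2 = 0
  s[3] = (000000011111111)·(101111101100000) mod 2 = 0+0+0+0+0+0+0+0+1+1+0+0+0+0+0 mod 2 = 0
Syndrome = 1000
Column i of H is the binary representation of i, so the syndrome is the binary index of the flipped bit.
Read s = 1000 with s[0] as LSB: 1·2^0 + 0·2^1 + 0·2^2 + 0·2^3 = 1.
Error is at bit position 1.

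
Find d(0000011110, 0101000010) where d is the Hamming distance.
XOR = 0101011100, count of 1s = 5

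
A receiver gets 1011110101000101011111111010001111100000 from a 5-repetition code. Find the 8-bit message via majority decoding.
Split into 5-bit blocks and majority-vote each:
  block 1 = 10111: 4 ones, 1 zeros → 1
  block 2 = 10101: 3 ones, 2 zeros → 1
  block 3 = 00010: 1 ones, 4 zeros → 0
  block 4 = 10111: 4 ones, 1 zeros → 1
  block 5 = 11111: 5 ones, 0 zeros → 1
  block 6 = 01000: 1 ones, 4 zeros → 0
  block 7 = 11111: 5 ones, 0 zeros → 1
  block 8 = 00000: 0 ones, 5 zeros → 0
Decoded = 11011010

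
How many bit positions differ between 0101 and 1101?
XOR = 1000, count of 1s = 1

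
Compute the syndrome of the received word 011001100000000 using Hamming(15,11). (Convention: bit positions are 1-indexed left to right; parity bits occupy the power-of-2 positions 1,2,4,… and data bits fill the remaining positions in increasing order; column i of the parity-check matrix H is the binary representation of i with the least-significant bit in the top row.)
Syndrome s = H · r^T (mod 2), r = 011001100000000:
  s[0] = (101010101010101)·(011001100000000) mod 2 = 0+0+1+0+0+0+1+0+0+0+0+0+0+0+0 mod 2 = 0
  s[1] = (011001100110011)·(011001100000000) mod 2 = 0+1+1+0+0+1+1+0+0+0+0+0+0+0+0 mod 2 = 0
  s[2] = (000111100001111)·(011001100000000) mod 2 = 0+0+0+0+0+1+1+0+0+0+0+0+0+0+0 mod 2 = 0
  s[3] = (000000011111111)·(011001100000000) mod 2 = 0+0+0+0+0+0+0+0+0+0+0+0+0+0+0 mod 2 = 0
Syndrome = 0000
s = 0: no error detected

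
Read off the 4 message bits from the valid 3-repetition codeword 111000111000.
Split into 3-bit blocks: 111 000 111 000
Data = 1010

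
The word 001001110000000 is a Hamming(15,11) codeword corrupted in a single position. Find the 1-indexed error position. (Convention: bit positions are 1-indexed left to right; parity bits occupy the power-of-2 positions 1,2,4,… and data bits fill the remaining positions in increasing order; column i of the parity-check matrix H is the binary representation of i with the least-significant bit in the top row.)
Syndrome s = H · r^T (mod 2), r = 001001110000000:
  s[0] = (101010101010101)·(001001110000000) mod 2 = 0+0+1+0+0+0+1+0+0+0+0+0+0+0+0 mod 2 = 0
  s[1] = (011001100110011)·(001001110000000) mod 2 = 0+0+1+0+0+1+1+0+0+0+0+0+0+0+0 mod 2 = 1
  s[2] = (000111100001111)·(001001110000000) mod 2 = 0+0+0+0+0+1+1+0+0+0+0+0+0+0+0 mod 2 = 0
  s[3] = (000000011111111)·(001001110000000) mod 2 = 0+0+0+0+0+0+0+1+0+0+0+0+0+0+0 mod 2 = 1
Syndrome = 0101
Column i of H is the binary representation of i, so the syndrome is the binary index of the flipped bit.
Read s = 0101 with s[0] as LSB: 0·2^0 + 1·2^1 + 0·2^2 + 1·2^3 = 10.
Error is at bit position 10.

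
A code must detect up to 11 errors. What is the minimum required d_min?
Detecting e errors requires d_min ≥ e + 1 = 11 + 1 = 12.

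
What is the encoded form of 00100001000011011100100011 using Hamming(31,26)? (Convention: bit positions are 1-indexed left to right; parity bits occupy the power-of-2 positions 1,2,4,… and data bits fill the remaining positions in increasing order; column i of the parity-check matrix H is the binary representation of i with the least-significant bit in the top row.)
Codeword c = d · G (mod 2), d = 00100001000011011100100011:
  c[0] = d·G[:,0] = (00100001000011011100100011)·(11011010101101010101010101) mod 2 = 0+0+0+0+0+0+0+0+0+0+0+0+0+1+0+1+0+1+0+0+0+0+0+0+0+1 mod 2 = 0
  c[1] = d·G[:,1] = (00100001000011011100100011)·(10110110011011001100110011) mod 2 = 0+0+1+0+0+0+0+0+0+0+0+0+1+1+0+0+1+1+0+0+1+0+0+0+1+1 mod 2 = 0
  c[2] = d·G[:,2] = (00100001000011011100100011)·(10000000000000000000000000) mod 2 = 0+0+0+0+0+0+0+0+0+0+0+0+0+0+0+0+0+0+0+0+0+0+0+0+0+0 mod 2 = 0
  c[3] = d·G[:,3] = (00100001000011011100100011)·(01110001111000111100001111) mod 2 = 0+0+1+0+0+0+0+1+0+0+0+0+0+0+0+1+1+1+0+0+0+0+0+0+1+1 mod 2 = 1
  c[4] = d·G[:,4] = (00100001000011011100100011)·(01000000000000000000000000) mod 2 = 0+0+0+0+0+0+0+0+0+0+0+0+0+0+0+0+0+0+0+0+0+0+0+0+0+0 mod 2 = 0
  c[5] = d·G[:,5] = (00100001000011011100100011)·(00100000000000000000000000) mod 2 = 0+0+1+0+0+0+0+0+0+0+0+0+0+0+0+0+0+0+0+0+0+0+0+0+0+0 mod 2 = 1
  c[6] = d·G[:,6] = (00100001000011011100100011)·(00010000000000000000000000) mod 2 = 0+0+0+0+0+0+0+0+0+0+0+0+0+0+0+0+0+0+0+0+0+0+0+0+0+0 mod 2 = 0
  c[7] = d·G[:,7] = (00100001000011011100100011)·(00001111111000000011111111) mod 2 = 0+0+0+0+0+0+0+1+0+0+0+0+0+0+0+0+0+0+0+0+1+0+0+0+1+1 mod 2 = 0
  c[8] = d·G[:,8] = (00100001000011011100100011)·(00001000000000000000000000) mod 2 = 0+0+0+0+0+0+0+0+0+0+0+0+0+0+0+0+0+0+0+0+0+0+0+0+0+0 mod 2 = 0
  c[9] = d·G[:,9] = (00100001000011011100100011)·(00000100000000000000000000) mod 2 = 0+0+0+0+0+0+0+0+0+0+0+0+0+0+0+0+0+0+0+0+0+0+0+0+0+0 mod 2 = 0
  c[10] = d·G[:,10] = (00100001000011011100100011)·(00000010000000000000000000) mod 2 = 0+0+0+0+0+0+0+0+0+0+0+0+0+0+0+0+0+0+0+0+0+0+0+0+0+0 mod 2 = 0
  c[11] = d·G[:,11] = (00100001000011011100100011)·(00000001000000000000000000) mod 2 = 0+0+0+0+0+0+0+1+0+0+0+0+0+0+0+0+0+0+0+0+0+0+0+0+0+0 mod 2 = 1
  c[12] = d·G[:,12] = (00100001000011011100100011)·(00000000100000000000000000) mod 2 = 0+0+0+0+0+0+0+0+0+0+0+0+0+0+0+0+0+0+0+0+0+0+0+0+0+0 mod 2 = 0
  c[13] = d·G[:,13] = (00100001000011011100100011)·(00000000010000000000000000) mod 2 = 0+0+0+0+0+0+0+0+0+0+0+0+0+0+0+0+0+0+0+0+0+0+0+0+0+0 mod 2 = 0
  c[14] = d·G[:,14] = (00100001000011011100100011)·(00000000001000000000000000) mod 2 = 0+0+0+0+0+0+0+0+0+0+0+0+0+0+0+0+0+0+0+0+0+0+0+0+0+0 mod 2 = 0
  c[15] = d·G[:,15] = (00100001000011011100100011)·(00000000000111111111111111) mod 2 = 0+0+0+0+0+0+0+0+0+0+0+0+1+1+0+1+1+1+0+0+1+0+0+0+1+1 mod 2 = 0
  c[16] = d·G[:,16] = (00100001000011011100100011)·(00000000000100000000000000) mod 2 = 0+0+0+0+0+0+0+0+0+0+0+0+0+0+0+0+0+0+0+0+0+0+0+0+0+0 mod 2 = 0
  c[17] = d·G[:,17] = (00100001000011011100100011)·(00000000000010000000000000) mod 2 = 0+0+0+0+0+0+0+0+0+0+0+0+1+0+0+0+0+0+0+0+0+0+0+0+0+0 mod 2 = 1
  c[18] = d·G[:,18] = (00100001000011011100100011)·(00000000000001000000000000) mod 2 = 0+0+0+0+0+0+0+0+0+0+0+0+0+1+0+0+0+0+0+0+0+0+0+0+0+0 mod 2 = 1
  c[19] = d·G[:,19] = (00100001000011011100100011)·(00000000000000100000000000) mod 2 = 0+0+0+0+0+0+0+0+0+0+0+0+0+0+0+0+0+0+0+0+0+0+0+0+0+0 mod 2 = 0
  c[20] = d·G[:,20] = (00100001000011011100100011)·(00000000000000010000000000) mod 2 = 0+0+0+0+0+0+0+0+0+0+0+0+0+0+0+1+0+0+0+0+0+0+0+0+0+0 mod 2 = 1
  c[21] = d·G[:,21] = (00100001000011011100100011)·(00000000000000001000000000) mod 2 = 0+0+0+0+0+0+0+0+0+0+0+0+0+0+0+0+1+0+0+0+0+0+0+0+0+0 mod 2 = 1
  c[22] = d·G[:,22] = (00100001000011011100100011)·(00000000000000000100000000) mod 2 = 0+0+0+0+0+0+0+0+0+0+0+0+0+0+0+0+0+1+0+0+0+0+0+0+0+0 mod 2 = 1
  c[23] = d·G[:,23] = (00100001000011011100100011)·(00000000000000000010000000) mod 2 = 0+0+0+0+0+0+0+0+0+0+0+0+0+0+0+0+0+0+0+0+0+0+0+0+0+0 mod 2 = 0
  c[24] = d·G[:,24] = (00100001000011011100100011)·(00000000000000000001000000) mod 2 = 0+0+0+0+0+0+0+0+0+0+0+0+0+0+0+0+0+0+0+0+0+0+0+0+0+0 mod 2 = 0
  c[25] = d·G[:,25] = (00100001000011011100100011)·(00000000000000000000100000) mod 2 = 0+0+0+0+0+0+0+0+0+0+0+0+0+0+0+0+0+0+0+0+1+0+0+0+0+0 mod 2 = 1
  c[26] = d·G[:,26] = (00100001000011011100100011)·(00000000000000000000010000) mod 2 = 0+0+0+0+0+0+0+0+0+0+0+0+0+0+0+0+0+0+0+0+0+0+0+0+0+0 mod 2 = 0
  c[27] = d·G[:,27] = (00100001000011011100100011)·(00000000000000000000001000) mod 2 = 0+0+0+0+0+0+0+0+0+0+0+0+0+0+0+0+0+0+0+0+0+0+0+0+0+0 mod 2 = 0
  c[28] = d·G[:,28] = (00100001000011011100100011)·(00000000000000000000000100) mod 2 = 0+0+0+0+0+0+0+0+0+0+0+0+0+0+0+0+0+0+0+0+0+0+0+0+0+0 mod 2 = 0
  c[29] = d·G[:,29] = (00100001000011011100100011)·(00000000000000000000000010) mod 2 = 0+0+0+0+0+0+0+0+0+0+0+0+0+0+0+0+0+0+0+0+0+0+0+0+1+0 mod 2 = 1
  c[30] = d·G[:,30] = (00100001000011011100100011)·(00000000000000000000000001) mod 2 = 0+0+0+0+0+0+0+0+0+0+0+0+0+0+0+0+0+0+0+0+0+0+0+0+0+1 mod 2 = 1
Codeword = 0001010000010000011011100100011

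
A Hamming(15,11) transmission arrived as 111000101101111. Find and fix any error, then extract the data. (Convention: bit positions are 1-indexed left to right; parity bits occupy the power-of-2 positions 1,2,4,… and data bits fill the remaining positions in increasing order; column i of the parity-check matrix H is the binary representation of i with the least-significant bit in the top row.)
Syndrome s = H · r^T (mod 2), r = 111000101101111:
  s[0] = (101010101010101)·(111000101101111) mod 2 = 1+0+1+0+0+0+1+0+1+0+0+0+1+0+1 mod 2 = 0
  s[1] = (011001100110011)·(111000101101111) mod 2 = 0+1+1+0+0+0+1+0+0+1+0+0+0+1+1 mod 2 = 0
  s[2] = (000111100001111)·(111000101101111) mod 2 = 0+0+0+0+0+0+1+0+0+0+0+1+1+1+1 mod 2 = 1
  s[3] = (000000011111111)·(111000101101111) mod 2 = 0+0+0+0+0+0+0+0+1+1+0+1+1+1+1 mod 2 = 0
Syndrome = 0010
Column 4 of H equals this syndrome → error at bit 4 (1-indexed).
Flip bit 4: 111000101101111 → 111100101101111
Extract data bits at positions {3,5,6,7,9,10,11,12,13,14,15}: 10011101111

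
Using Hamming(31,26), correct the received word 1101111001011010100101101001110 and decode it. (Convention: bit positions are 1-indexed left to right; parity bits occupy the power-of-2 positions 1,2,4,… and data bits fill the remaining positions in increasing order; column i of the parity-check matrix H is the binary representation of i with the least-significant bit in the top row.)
Syndrome s = H · r^T (mod 2), r = 1101111001011010100101101001110:
  s[0] = (1010101010101010101010101010101)·(1101111001011010100101101001110) mod 2 = 1+0+0+0+1+0+1+0+0+0+0+0+1+0+1+0+1+0+0+0+0+0+1+0+1+0+0+0+1+0+0 mod 2 = 1
  s[1] = (0110011001100110011001100110011)·(1101111001011010100101101001110) mod 2 = 0+1+0+0+0+1+1+0+0+1+0+0+0+0+1+0+0+0+0+0+0+1+1+0+0+0+0+0+0+1+0 mod 2 = 0
  s[2] = (0001111000011110000111100001111)·(1101111001011010100101101001110) mod 2 = 0+0+0+1+1+1+1+0+0+0+0+1+1+0+1+0+0+0+0+1+0+1+1+0+0+0+0+1+1+1+0 mod 2 = 1
  s[3] = (0000000111111110000000011111111)·(1101111001011010100101101001110) mod 2 = 0+0+0+0+0+0+0+0+0+1+0+1+1+0+1+0+0+0+0+0+0+0+0+0+1+0+0+1+1+1+0 mod 2 = 0
  s[4] = (0000000000000001111111111111111)·(1101111001011010100101101001110) mod 2 = 0+0+0+0+0+0+0+0+0+0+0+0+0+0+0+0+1+0+0+1+0+1+1+0+1+0+0+1+1+1+0 mod 2 = 0
Syndrome = 10100
Column 5 of H equals this syndrome → error at bit 5 (1-indexed).
Flip bit 5: 1101111001011010100101101001110 → 1101011001011010100101101001110
Extract data bits at positions {3,5,6,7,9,10,11,12,13,14,15,17,18,19,20,21,22,23,24,25,26,27,28,29,30,31}: 00110101101100101101001110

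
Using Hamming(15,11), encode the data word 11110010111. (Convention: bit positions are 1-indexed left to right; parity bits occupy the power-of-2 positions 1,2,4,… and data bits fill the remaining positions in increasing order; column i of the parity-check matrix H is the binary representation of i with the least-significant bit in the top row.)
Codeword c = d · G (mod 2), d = 11110010111:
  c[0] = d·G[:,0] = (11110010111)·(11011010101) mod 2 = 1+1+0+1+0+0+1+0+1+0+1 mod 2 = 0
  c[1] = d·G[:,1] = (11110010111)·(10110110011) mod 2 = 1+0+1+1+0+0+1+0+0+1+1 mod 2 = 0
  c[2] = d·G[:,2] = (11110010111)·(10000000000) mod 2 = 1+0+0+0+0+0+0+0+0+0+0 mod 2 = 1
  c[3] = d·G[:,3] = (11110010111)·(01110001111) mod 2 = 0+1+1+1+0+0+0+0+1+1+1 mod 2 = 0
  c[4] = d·G[:,4] = (11110010111)·(01000000000) mod 2 = 0+1+0+0+0+0+0+0+0+0+0 mod 2 = 1
  c[5] = d·G[:,5] = (11110010111)·(00100000000) mod 2 = 0+0+1+0+0+0+0+0+0+0+0 mod 2 = 1
  c[6] = d·G[:,6] = (11110010111)·(00010000000) mod 2 = 0+0+0+1+0+0+0+0+0+0+0 mod 2 = 1
  c[7] = d·G[:,7] = (11110010111)·(00001111111) mod 2 = 0+0+0+0+0+0+1+0+1+1+1 mod 2 = 0
  c[8] = d·G[:,8] = (11110010111)·(00001000000) mod 2 = 0+0+0+0+0+0+0+0+0+0+0 mod 2 = 0
  c[9] = d·G[:,9] = (11110010111)·(00000100000) mod 2 = 0+0+0+0+0+0+0+0+0+0+0 mod 2 = 0
  c[10] = d·G[:,10] = (11110010111)·(00000010000) mod 2 = 0+0+0+0+0+0+1+0+0+0+0 mod 2 = 1
  c[11] = d·G[:,11] = (11110010111)·(00000001000) mod 2 = 0+0+0+0+0+0+0+0+0+0+0 mod 2 = 0
  c[12] = d·G[:,12] = (11110010111)·(00000000100) mod 2 = 0+0+0+0+0+0+0+0+1+0+0 mod 2 = 1
  c[13] = d·G[:,13] = (11110010111)·(00000000010) mod 2 = 0+0+0+0+0+0+0+0+0+1+0 mod 2 = 1
  c[14] = d·G[:,14] = (11110010111)·(00000000001) mod 2 = 0+0+0+0+0+0+0+0+0+0+1 mod 2 = 1
Codeword = 001011100010111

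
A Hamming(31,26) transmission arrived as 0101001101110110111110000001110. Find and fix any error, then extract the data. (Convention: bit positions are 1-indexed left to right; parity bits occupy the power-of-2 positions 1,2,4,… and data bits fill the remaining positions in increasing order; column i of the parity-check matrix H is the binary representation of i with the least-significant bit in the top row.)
Syndrome s = H · r^T (mod 2), r = 0101001101110110111110000001110:
  s[0] = (1010101010101010101010101010101)·(0101001101110110111110000001110) mod 2 = 0+0+0+0+0+0+1+0+0+0+1+0+0+0+1+0+1+0+1+0+1+0+0+0+0+0+0+0+1+0+0 mod 2 = 1
  s[1] = (0110011001100110011001100110011)·(0101001101110110111110000001110) mod 2 = 0+1+0+0+0+0+1+0+0+1+1+0+0+1+1+0+0+1+1+0+0+0+0+0+0+0+0+0+0+1+0 mod 2 = 1
  s[2] = (0001111000011110000111100001111)·(0101001101110110111110000001110) mod 2 = 0+0+0+1+0+0+1+0+0+0+0+1+0+1+1+0+0+0+0+1+1+0+0+0+0+0+0+1+1+1+0 mod 2 = 0
  s[3] = (0000000111111110000000011111111)·(0101001101110110111110000001110) mod 2 = 0+0+0+0+0+0+0+1+0+1+1+1+0+1+1+0+0+0+0+0+0+0+0+0+0+0+0+1+1+1+0 mod 2 = 1
  s[4] = (0000000000000001111111111111111)·(0101001101110110111110000001110) mod 2 = 0+0+0+0+0+0+0+0+0+0+0+0+0+0+0+0+1+1+1+1+1+0+0+0+0+0+0+1+1+1+0 mod 2 = 0
Syndrome = 11010
Column 11 of H equals this syndrome → error at bit 11 (1-indexed).
Flip bit 11: 0101001101110110111110000001110 → 0101001101010110111110000001110
Extract data bits at positions {3,5,6,7,9,10,11,12,13,14,15,17,18,19,20,21,22,23,24,25,26,27,28,29,30,31}: 00010101011111110000001110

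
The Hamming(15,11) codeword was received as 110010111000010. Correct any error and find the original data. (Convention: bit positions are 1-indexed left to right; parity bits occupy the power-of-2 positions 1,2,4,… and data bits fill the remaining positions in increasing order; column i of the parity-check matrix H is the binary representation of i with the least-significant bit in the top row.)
Syndrome s = H · r^T (mod 2), r = 110010111000010:
  s[0] = (101010101010101)·(110010111000010) mod 2 = 1+0+0+0+1+0+1+0+1+0+0+0+0+0+0 mod 2 = 0
  s[1] = (011001100110011)·(110010111000010) mod 2 = 0+1+0+0+0+0+1+0+0+0+0+0+0+1+0 mod 2 = 1
  s[2] = (000111100001111)·(110010111000010) mod 2 = 0+0+0+0+1+0+1+0+0+0+0+0+0+1+0 mod 2 = 1
  s[3] = (000000011111111)·(110010111000010) mod 2 = 0+0+0+0+0+0+0+1+1+0+0+0+0+1+0 mod 2 = 1
Syndrome = 0111
Column 14 of H equals this syndrome → error at bit 14 (1-indexed).
Flip bit 14: 110010111000010 → 110010111000000
Extract data bits at positions {3,5,6,7,9,10,11,12,13,14,15}: 01011000000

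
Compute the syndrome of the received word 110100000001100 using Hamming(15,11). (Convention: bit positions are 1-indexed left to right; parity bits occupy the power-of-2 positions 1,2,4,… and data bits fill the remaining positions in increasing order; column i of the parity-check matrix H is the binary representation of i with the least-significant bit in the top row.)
Syndrome s = H · r^T (mod 2), r = 110100000001100:
  s[0] = (101010101010101)·(110100000001100) mod 2 = 1+0+0+0+0+0+0+0+0+0+0+0+1+0+0 mod 2 = 0
  s[1] = (011001100110011)·(110100000001100) mod 2 = 0+1+0+0+0+0+0+0+0+0+0+0+0+0+0 mod 2 = 1
  s[2] = (000111100001111)·(110100000001100) mod 2 = 0+0+0+1+0+0+0+0+0+0+0+1+1+0+0 mod 2 = 1
  s[3] = (000000011111111)·(110100000001100) mod 2 = 0+0+0+0+0+0+0+0+0+0+0+1+1+0+0 mod 2 = 0
Syndrome = 0110
Non-zero syndrome: error at position 6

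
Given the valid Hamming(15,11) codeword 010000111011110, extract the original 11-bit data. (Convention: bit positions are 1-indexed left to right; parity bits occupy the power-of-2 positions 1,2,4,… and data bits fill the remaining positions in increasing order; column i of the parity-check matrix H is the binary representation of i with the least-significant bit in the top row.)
Parity bits occupy power-of-2 positions; data bits are at positions {3,5,6,7,9,10,11,12,13,14,15} (1-indexed).
Extract: c[3]=0 c[5]=0 c[6]=0 c[7]=1 c[9]=1 c[10]=0 c[11]=1 c[12]=1 c[13]=1 c[14]=1 c[15]=0
Data = 00011011110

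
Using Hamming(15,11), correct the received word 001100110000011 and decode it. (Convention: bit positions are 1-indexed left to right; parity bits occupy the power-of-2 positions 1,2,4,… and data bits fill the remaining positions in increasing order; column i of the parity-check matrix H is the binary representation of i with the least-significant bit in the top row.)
Syndrome s = H · r^T (mod 2), r = 001100110000011:
  s[0] = (101010101010101)·(001100110000011) mod 2 = 0+0+1+0+0+0+1+0+0+0+0+0+0+0+1 mod 2 = 1
  s[1] = (011001100110011)·(001100110000011) mod 2 = 0+0+1+0+0+0+1+0+0+0+0+0+0+1+1 mod 2 = 0
  s[2] = (000111100001111)·(001100110000011) mod 2 = 0+0+0+1+0+0+1+0+0+0+0+0+0+1+1 mod 2 = 0
  s[3] = (000000011111111)·(001100110000011) mod 2 = 0+0+0+0+0+0+0+1+0+0+0+0+0+1+1 mod 2 = 1
Syndrome = 1001
Column 9 of H equals this syndrome → error at bit 9 (1-indexed).
Flip bit 9: 001100110000011 → 001100111000011
Extract data bits at positions {3,5,6,7,9,10,11,12,13,14,15}: 10011000011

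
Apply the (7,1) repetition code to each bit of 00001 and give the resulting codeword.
Repeat each bit 7× and concatenate:
0→0000000  0→0000000  0→0000000  0→0000000  1→1111111
Codeword = 00000000000000000000000000001111111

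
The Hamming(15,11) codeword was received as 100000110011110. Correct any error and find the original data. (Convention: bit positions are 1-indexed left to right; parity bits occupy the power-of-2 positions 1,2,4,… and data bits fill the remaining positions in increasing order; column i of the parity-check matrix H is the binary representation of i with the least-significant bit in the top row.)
Syndrome s = H · r^T (mod 2), r = 100000110011110:
  s[0] = (101010101010101)·(100000110011110) mod 2 = 1+0+0+0+0+0+1+0+0+0+1+0+1+0+0 mod 2 = 0
  s[1] = (011001100110011)·(100000110011110) mod 2 = 0+0+0+0+0+0+1+0+0+0+1+0+0+1+0 mod 2 = 1
  s[2] = (000111100001111)·(100000110011110) mod 2 = 0+0+0+0+0+0+1+0+0+0+0+1+1+1+0 mod 2 = 0
  s[3] = (000000011111111)·(100000110011110) mod 2 = 0+0+0+0+0+0+0+1+0+0+1+1+1+1+0 mod 2 = 1
Syndrome = 0101
Column 10 of H equals this syndrome → error at bit 10 (1-indexed).
Flip bit 10: 100000110011110 → 100000110111110
Extract data bits at positions {3,5,6,7,9,10,11,12,13,14,15}: 00010111110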